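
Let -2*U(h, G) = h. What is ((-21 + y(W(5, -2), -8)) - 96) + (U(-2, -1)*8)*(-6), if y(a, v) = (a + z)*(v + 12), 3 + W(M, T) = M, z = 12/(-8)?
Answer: -163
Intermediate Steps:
z = -3/2 (z = 12*(-⅛) = -3/2 ≈ -1.5000)
W(M, T) = -3 + M
U(h, G) = -h/2
y(a, v) = (12 + v)*(-3/2 + a) (y(a, v) = (a - 3/2)*(v + 12) = (-3/2 + a)*(12 + v) = (12 + v)*(-3/2 + a))
((-21 + y(W(5, -2), -8)) - 96) + (U(-2, -1)*8)*(-6) = ((-21 + (-18 + 12*(-3 + 5) - 3/2*(-8) + (-3 + 5)*(-8))) - 96) + (-½*(-2)*8)*(-6) = ((-21 + (-18 + 12*2 + 12 + 2*(-8))) - 96) + (1*8)*(-6) = ((-21 + (-18 + 24 + 12 - 16)) - 96) + 8*(-6) = ((-21 + 2) - 96) - 48 = (-19 - 96) - 48 = -115 - 48 = -163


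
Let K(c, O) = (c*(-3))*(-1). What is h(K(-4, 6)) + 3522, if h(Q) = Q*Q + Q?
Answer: 3654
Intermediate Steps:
K(c, O) = 3*c (K(c, O) = -3*c*(-1) = 3*c)
h(Q) = Q + Q**2 (h(Q) = Q**2 + Q = Q + Q**2)
h(K(-4, 6)) + 3522 = (3*(-4))*(1 + 3*(-4)) + 3522 = -12*(1 - 12) + 3522 = -12*(-11) + 3522 = 132 + 3522 = 3654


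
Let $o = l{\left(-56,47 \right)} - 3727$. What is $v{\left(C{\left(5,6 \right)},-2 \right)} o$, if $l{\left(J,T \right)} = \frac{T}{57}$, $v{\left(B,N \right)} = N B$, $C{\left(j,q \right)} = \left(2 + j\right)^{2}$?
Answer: $\frac{20814416}{57} \approx 3.6517 \cdot 10^{5}$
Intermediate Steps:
$v{\left(B,N \right)} = B N$
$l{\left(J,T \right)} = \frac{T}{57}$ ($l{\left(J,T \right)} = T \frac{1}{57} = \frac{T}{57}$)
$o = - \frac{212392}{57}$ ($o = \frac{1}{57} \cdot 47 - 3727 = \frac{47}{57} - 3727 = - \frac{212392}{57} \approx -3726.2$)
$v{\left(C{\left(5,6 \right)},-2 \right)} o = \left(2 + 5\right)^{2} \left(-2\right) \left(- \frac{212392}{57}\right) = 7^{2} \left(-2\right) \left(- \frac{212392}{57}\right) = 49 \left(-2\right) \left(- \frac{212392}{57}\right) = \left(-98\right) \left(- \frac{212392}{57}\right) = \frac{20814416}{57}$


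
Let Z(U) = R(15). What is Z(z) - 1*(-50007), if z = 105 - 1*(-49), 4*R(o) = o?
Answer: 200043/4 ≈ 50011.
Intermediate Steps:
R(o) = o/4
z = 154 (z = 105 + 49 = 154)
Z(U) = 15/4 (Z(U) = (¼)*15 = 15/4)
Z(z) - 1*(-50007) = 15/4 - 1*(-50007) = 15/4 + 50007 = 200043/4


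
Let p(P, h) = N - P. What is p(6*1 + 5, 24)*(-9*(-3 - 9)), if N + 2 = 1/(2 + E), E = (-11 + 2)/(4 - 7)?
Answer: -6912/5 ≈ -1382.4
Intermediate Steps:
E = 3 (E = -9/(-3) = -9*(-⅓) = 3)
N = -9/5 (N = -2 + 1/(2 + 3) = -2 + 1/5 = -2 + ⅕ = -9/5 ≈ -1.8000)
p(P, h) = -9/5 - P
p(6*1 + 5, 24)*(-9*(-3 - 9)) = (-9/5 - (6*1 + 5))*(-9*(-3 - 9)) = (-9/5 - (6 + 5))*(-9*(-12)) = (-9/5 - 1*11)*108 = (-9/5 - 11)*108 = -64/5*108 = -6912/5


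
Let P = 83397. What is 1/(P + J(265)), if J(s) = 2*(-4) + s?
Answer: 1/83654 ≈ 1.1954e-5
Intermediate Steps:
J(s) = -8 + s
1/(P + J(265)) = 1/(83397 + (-8 + 265)) = 1/(83397 + 257) = 1/83654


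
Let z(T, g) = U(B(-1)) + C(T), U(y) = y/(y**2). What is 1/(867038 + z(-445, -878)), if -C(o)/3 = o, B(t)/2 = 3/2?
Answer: 3/2605120 ≈ 1.1516e-6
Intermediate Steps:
B(t) = 3 (B(t) = 2*(3/2) = 3)
C(o) = -3*o
U(y) = 1/y (U(y) = y/y**2 = 1/y)
z(T, g) = 1/3 - 3*T
1/(867038 + z(-445, -878)) = 1/(867038 + (1/3 - 3*(-445))) = 1/(867038 + (1/3 + 1335)) = 1/(867038 + 4006/3) = 1/(2605120/3) = 3/2605120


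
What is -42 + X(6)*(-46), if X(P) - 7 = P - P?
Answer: -364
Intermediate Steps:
X(P) = 7 (X(P) = 7 + (P - P) = 7 + 0 = 7)
-42 + X(6)*(-46) = -42 + 7*(-46) = -42 - 322 = -364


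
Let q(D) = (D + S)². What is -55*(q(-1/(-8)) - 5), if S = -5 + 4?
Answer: 14905/64 ≈ 232.89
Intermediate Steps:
S = -1
q(D) = (-1 + D)² (q(D) = (D - 1)² = (-1 + D)²)
-55*(q(-1/(-8)) - 5) = -55*((-1 - 1/(-8))² - 5) = -55*((-1 - 1*(-⅛))² - 5) = -55*((-1 + ⅛)² - 5) = -55*((-7/8)² - 5) = -55*(49/64 - 5) = -55*(-271/64) = 14905/64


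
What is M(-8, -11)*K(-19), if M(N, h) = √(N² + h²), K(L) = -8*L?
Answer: 152*√185 ≈ 2067.4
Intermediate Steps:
M(-8, -11)*K(-19) = √((-8)² + (-11)²)*(-8*(-19)) = √(64 + 121)*152 = √185*152 = 152*√185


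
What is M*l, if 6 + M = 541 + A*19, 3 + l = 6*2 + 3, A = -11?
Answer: 3912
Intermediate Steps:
l = 12 (l = -3 + (6*2 + 3) = -3 + (12 + 3) = -3 + 15 = 12)
M = 326 (M = -6 + (541 - 11*19) = -6 + (541 - 209) = -6 + 332 = 326)
M*l = 326*12 = 3912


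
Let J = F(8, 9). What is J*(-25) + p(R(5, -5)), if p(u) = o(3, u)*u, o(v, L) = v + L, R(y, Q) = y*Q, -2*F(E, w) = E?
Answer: 650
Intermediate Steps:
F(E, w) = -E/2
J = -4 (J = -1/2*8 = -4)
R(y, Q) = Q*y
o(v, L) = L + v
p(u) = u*(3 + u) (p(u) = (u + 3)*u = (3 + u)*u = u*(3 + u))
J*(-25) + p(R(5, -5)) = -4*(-25) + (-5*5)*(3 - 5*5) = 100 - 25*(3 - 25) = 100 - 25*(-22) = 100 + 550 = 650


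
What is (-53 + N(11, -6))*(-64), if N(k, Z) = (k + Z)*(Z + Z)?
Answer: 7232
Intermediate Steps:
N(k, Z) = 2*Z*(Z + k) (N(k, Z) = (Z + k)*(2*Z) = 2*Z*(Z + k))
(-53 + N(11, -6))*(-64) = (-53 + 2*(-6)*(-6 + 11))*(-64) = (-53 + 2*(-6)*5)*(-64) = (-53 - 60)*(-64) = -113*(-64) = 7232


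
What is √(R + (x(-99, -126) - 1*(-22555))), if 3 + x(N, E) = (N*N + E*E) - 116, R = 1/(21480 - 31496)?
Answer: 3*√33518808798/2504 ≈ 219.35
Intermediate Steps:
R = -1/10016 (R = 1/(-10016) = -1/10016 ≈ -9.9840e-5)
x(N, E) = -119 + E² + N² (x(N, E) = -3 + ((N*N + E*E) - 116) = -3 + ((N² + E²) - 116) = -3 + ((E² + N²) - 116) = -3 + (-116 + E² + N²) = -119 + E² + N²)
√(R + (x(-99, -126) - 1*(-22555))) = √(-1/10016 + ((-119 + (-126)² + (-99)²) - 1*(-22555))) = √(-1/10016 + ((-119 + 15876 + 9801) + 22555)) = √(-1/10016 + (25558 + 22555)) = √(-1/10016 + 48113) = √(481899807/10016) = 3*√33518808798/2504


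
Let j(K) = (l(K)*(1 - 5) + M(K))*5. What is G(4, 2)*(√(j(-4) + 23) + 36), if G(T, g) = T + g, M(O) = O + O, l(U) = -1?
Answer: 216 + 6*√3 ≈ 226.39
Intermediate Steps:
M(O) = 2*O
j(K) = 20 + 10*K (j(K) = (-(1 - 5) + 2*K)*5 = (-1*(-4) + 2*K)*5 = (4 + 2*K)*5 = 20 + 10*K)
G(4, 2)*(√(j(-4) + 23) + 36) = (4 + 2)*(√((20 + 10*(-4)) + 23) + 36) = 6*(√((20 - 40) + 23) + 36) = 6*(√(-20 + 23) + 36) = 6*(√3 + 36) = 6*(36 + √3) = 216 + 6*√3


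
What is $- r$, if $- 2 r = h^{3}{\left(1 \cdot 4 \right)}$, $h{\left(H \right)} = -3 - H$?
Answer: $- \frac{343}{2} \approx -171.5$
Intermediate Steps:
$r = \frac{343}{2}$ ($r = - \frac{\left(-3 - 1 \cdot 4\right)^{3}}{2} = - \frac{\left(-3 - 4\right)^{3}}{2} = - \frac{\left(-7\right)^{3}}{2} = \left(- \frac{1}{2}\right) \left(-343\right) = \frac{343}{2} \approx 171.5$)
$- r = \left(-1\right) \frac{343}{2} = - \frac{343}{2}$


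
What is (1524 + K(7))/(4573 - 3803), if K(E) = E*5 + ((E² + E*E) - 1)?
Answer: 828/385 ≈ 2.1507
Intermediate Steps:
K(E) = -1 + 2*E² + 5*E (K(E) = 5*E + ((E² + E²) - 1) = 5*E + (2*E² - 1) = 5*E + (-1 + 2*E²) = -1 + 2*E² + 5*E)
(1524 + K(7))/(4573 - 3803) = (1524 + (-1 + 2*7² + 5*7))/(4573 - 3803) = (1524 + (-1 + 2*49 + 35))/770 = (1524 + (-1 + 98 + 35))*(1/770) = (1524 + 132)*(1/770) = 1656*(1/770) = 828/385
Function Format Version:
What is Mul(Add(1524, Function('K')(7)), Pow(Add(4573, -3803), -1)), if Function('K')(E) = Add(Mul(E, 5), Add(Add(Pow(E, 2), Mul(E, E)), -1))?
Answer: Rational(828, 385) ≈ 2.1507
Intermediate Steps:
Function('K')(E) = Add(-1, Mul(2, Pow(E, 2)), Mul(5, E)) (Function('K')(E) = Add(Mul(5, E), Add(Add(Pow(E, 2), Pow(E, 2)), -1)) = Add(Mul(5, E), Add(Mul(2, Pow(E, 2)), -1)) = Add(Mul(5, E), Add(-1, Mul(2, Pow(E, 2)))) = Add(-1, Mul(2, Pow(E, 2)), Mul(5, E)))
Mul(Add(1524, Function('K')(7)), Pow(Add(4573, -3803), -1)) = Mul(Add(1524, Add(-1, Mul(2, Pow(7, 2)), Mul(5, 7))), Pow(Add(4573, -3803), -1)) = Mul(Add(1524, Add(-1, Mul(2, 49), 35)), Pow(770, -1)) = Mul(Add(1524, Add(-1, 98, 35)), Rational(1, 770)) = Mul(Add(1524, 132), Rational(1, 770)) = Mul(1656, Rational(1, 770)) = Rational(828, 385)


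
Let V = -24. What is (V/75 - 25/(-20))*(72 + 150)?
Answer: 10323/50 ≈ 206.46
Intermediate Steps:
(V/75 - 25/(-20))*(72 + 150) = (-24/75 - 25/(-20))*(72 + 150) = (-24*1/75 - 25*(-1/20))*222 = (-8/25 + 5/4)*222 = (93/100)*222 = 10323/50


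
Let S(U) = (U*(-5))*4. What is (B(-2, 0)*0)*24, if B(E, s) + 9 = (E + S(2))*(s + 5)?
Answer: 0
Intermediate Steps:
S(U) = -20*U (S(U) = -5*U*4 = -20*U)
B(E, s) = -9 + (-40 + E)*(5 + s) (B(E, s) = -9 + (E - 20*2)*(s + 5) = -9 + (E - 40)*(5 + s) = -9 + (-40 + E)*(5 + s))
(B(-2, 0)*0)*24 = ((-209 - 40*0 + 5*(-2) - 2*0)*0)*24 = ((-209 + 0 - 10 + 0)*0)*24 = -219*0*24 = 0*24 = 0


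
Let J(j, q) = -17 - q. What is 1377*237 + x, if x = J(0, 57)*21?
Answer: 324795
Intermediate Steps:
x = -1554 (x = (-17 - 1*57)*21 = (-17 - 57)*21 = -74*21 = -1554)
1377*237 + x = 1377*237 - 1554 = 326349 - 1554 = 324795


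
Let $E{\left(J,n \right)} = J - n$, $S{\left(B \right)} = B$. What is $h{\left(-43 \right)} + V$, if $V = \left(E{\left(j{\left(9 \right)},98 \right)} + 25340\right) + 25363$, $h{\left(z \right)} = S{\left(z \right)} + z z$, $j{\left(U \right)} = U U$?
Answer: $52492$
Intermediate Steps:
$j{\left(U \right)} = U^{2}$
$h{\left(z \right)} = z + z^{2}$ ($h{\left(z \right)} = z + z z = z + z^{2}$)
$V = 50686$ ($V = \left(\left(9^{2} - 98\right) + 25340\right) + 25363 = \left(\left(81 - 98\right) + 25340\right) + 25363 = \left(-17 + 25340\right) + 25363 = 25323 + 25363 = 50686$)
$h{\left(-43 \right)} + V = - 43 \left(1 - 43\right) + 50686 = \left(-43\right) \left(-42\right) + 50686 = 1806 + 50686 = 52492$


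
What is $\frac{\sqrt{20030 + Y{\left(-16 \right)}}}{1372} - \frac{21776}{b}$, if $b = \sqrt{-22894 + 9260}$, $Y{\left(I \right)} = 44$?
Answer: $\frac{\sqrt{20074}}{1372} + \frac{10888 i \sqrt{13634}}{6817} \approx 0.10327 + 186.49 i$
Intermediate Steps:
$b = i \sqrt{13634}$ ($b = \sqrt{-13634} = i \sqrt{13634} \approx 116.76 i$)
$\frac{\sqrt{20030 + Y{\left(-16 \right)}}}{1372} - \frac{21776}{b} = \frac{\sqrt{20030 + 44}}{1372} - \frac{21776}{i \sqrt{13634}} = \sqrt{20074} \cdot \frac{1}{1372} - 21776 \left(- \frac{i \sqrt{13634}}{13634}\right) = \frac{\sqrt{20074}}{1372} + \frac{10888 i \sqrt{13634}}{6817}$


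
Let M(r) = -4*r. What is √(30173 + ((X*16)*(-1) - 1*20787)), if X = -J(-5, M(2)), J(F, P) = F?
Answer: 3*√1034 ≈ 96.468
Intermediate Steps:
X = 5 (X = -1*(-5) = 5)
√(30173 + ((X*16)*(-1) - 1*20787)) = √(30173 + ((5*16)*(-1) - 1*20787)) = √(30173 + (80*(-1) - 20787)) = √(30173 + (-80 - 20787)) = √(30173 - 20867) = √9306 = 3*√1034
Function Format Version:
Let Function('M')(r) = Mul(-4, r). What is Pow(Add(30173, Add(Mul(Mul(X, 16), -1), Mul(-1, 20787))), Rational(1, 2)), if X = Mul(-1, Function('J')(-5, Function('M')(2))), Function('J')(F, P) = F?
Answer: Mul(3, Pow(1034, Rational(1, 2))) ≈ 96.468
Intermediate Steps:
X = 5 (X = Mul(-1, -5) = 5)
Pow(Add(30173, Add(Mul(Mul(X, 16), -1), Mul(-1, 20787))), Rational(1, 2)) = Pow(Add(30173, Add(Mul(Mul(5, 16), -1), Mul(-1, 20787))), Rational(1, 2)) = Pow(Add(30173, Add(Mul(80, -1), -20787)), Rational(1, 2)) = Pow(Add(30173, Add(-80, -20787)), Rational(1, 2)) = Pow(Add(30173, -20867), Rational(1, 2)) = Pow(9306, Rational(1, 2)) = Mul(3, Pow(1034, Rational(1, 2)))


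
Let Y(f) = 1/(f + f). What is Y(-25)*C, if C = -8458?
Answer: 4229/25 ≈ 169.16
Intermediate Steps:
Y(f) = 1/(2*f)
Y(-25)*C = ((½)/(-25))*(-8458) = ((½)*(-1/25))*(-8458) = -1/50*(-8458) = 4229/25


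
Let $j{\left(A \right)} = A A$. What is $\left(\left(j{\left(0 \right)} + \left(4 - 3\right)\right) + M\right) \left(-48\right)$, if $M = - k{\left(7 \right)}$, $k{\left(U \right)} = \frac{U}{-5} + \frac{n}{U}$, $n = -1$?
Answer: $- \frac{4272}{35} \approx -122.06$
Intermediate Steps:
$j{\left(A \right)} = A^{2}$
$k{\left(U \right)} = - \frac{1}{U} - \frac{U}{5}$ ($k{\left(U \right)} = \frac{U}{-5} - \frac{1}{U} = U \left(- \frac{1}{5}\right) - \frac{1}{U} = - \frac{U}{5} - \frac{1}{U} = - \frac{1}{U} - \frac{U}{5}$)
$M = \frac{54}{35}$ ($M = - (- \frac{1}{7} - \frac{7}{5}) = \left(-1\right) \left(- \frac{54}{35}\right) = \frac{54}{35} \approx 1.5429$)
$\left(\left(j{\left(0 \right)} + \left(4 - 3\right)\right) + M\right) \left(-48\right) = \left(\left(0^{2} + \left(4 - 3\right)\right) + \frac{54}{35}\right) \left(-48\right) = \left(\left(0 + \left(4 - 3\right)\right) + \frac{54}{35}\right) \left(-48\right) = \left(\left(0 + 1\right) + \frac{54}{35}\right) \left(-48\right) = \left(1 + \frac{54}{35}\right) \left(-48\right) = \frac{89}{35} \left(-48\right) = - \frac{4272}{35}$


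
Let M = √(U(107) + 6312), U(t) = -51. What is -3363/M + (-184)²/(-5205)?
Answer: -33856/5205 - 1121*√6261/2087 ≈ -49.006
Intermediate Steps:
M = √6261 (M = √(-51 + 6312) = √6261 ≈ 79.126)
-3363/M + (-184)²/(-5205) = -3363*√6261/6261 + (-184)²/(-5205) = -1121*√6261/2087 + 33856*(-1/5205) = -1121*√6261/2087 - 33856/5205 = -33856/5205 - 1121*√6261/2087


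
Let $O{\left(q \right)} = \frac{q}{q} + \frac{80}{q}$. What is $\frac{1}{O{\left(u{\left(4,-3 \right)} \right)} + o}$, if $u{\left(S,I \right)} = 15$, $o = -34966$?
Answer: $- \frac{3}{104879} \approx -2.8604 \cdot 10^{-5}$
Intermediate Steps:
$O{\left(q \right)} = 1 + \frac{80}{q}$
$\frac{1}{O{\left(u{\left(4,-3 \right)} \right)} + o} = \frac{1}{\frac{80 + 15}{15} - 34966} = \frac{1}{\frac{1}{15} \cdot 95 - 34966} = \frac{1}{\frac{19}{3} - 34966} = \frac{1}{- \frac{104879}{3}} = - \frac{3}{104879}$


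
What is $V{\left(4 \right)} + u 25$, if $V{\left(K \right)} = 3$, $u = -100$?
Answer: $-2497$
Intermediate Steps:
$V{\left(4 \right)} + u 25 = 3 - 2500 = -2497$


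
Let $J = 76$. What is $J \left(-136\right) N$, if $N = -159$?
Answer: $1643424$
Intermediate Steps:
$J \left(-136\right) N = 76 \left(-136\right) \left(-159\right) = \left(-10336\right) \left(-159\right) = 1643424$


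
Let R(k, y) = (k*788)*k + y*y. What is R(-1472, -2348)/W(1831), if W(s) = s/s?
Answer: 1712938896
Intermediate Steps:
R(k, y) = y² + 788*k² (R(k, y) = (788*k)*k + y² = 788*k² + y² = y² + 788*k²)
W(s) = 1
R(-1472, -2348)/W(1831) = ((-2348)² + 788*(-1472)²)/1 = (5513104 + 788*2166784)*1 = (5513104 + 1707425792)*1 = 1712938896*1 = 1712938896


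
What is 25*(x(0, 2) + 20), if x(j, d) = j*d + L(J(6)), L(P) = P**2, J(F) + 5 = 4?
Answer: 525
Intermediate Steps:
J(F) = -1 (J(F) = -5 + 4 = -1)
x(j, d) = 1 + d*j (x(j, d) = j*d + (-1)**2 = d*j + 1 = 1 + d*j)
25*(x(0, 2) + 20) = 25*((1 + 2*0) + 20) = 25*((1 + 0) + 20) = 25*(1 + 20) = 25*21 = 525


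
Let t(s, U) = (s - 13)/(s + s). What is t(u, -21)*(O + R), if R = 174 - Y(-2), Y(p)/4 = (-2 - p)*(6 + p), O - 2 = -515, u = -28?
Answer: -13899/56 ≈ -248.20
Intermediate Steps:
O = -513 (O = 2 - 515 = -513)
Y(p) = 4*(-2 - p)*(6 + p) (Y(p) = 4*((-2 - p)*(6 + p)) = 4*(-2 - p)*(6 + p))
t(s, U) = (-13 + s)/(2*s) (t(s, U) = (-13 + s)/((2*s)) = (-13 + s)*(1/(2*s)) = (-13 + s)/(2*s))
R = 174 (R = 174 - (-48 - 32*(-2) - 4*(-2)**2) = 174 - (-48 + 64 - 4*4) = 174 - (-48 + 64 - 16) = 174 - 1*0 = 174 + 0 = 174)
t(u, -21)*(O + R) = ((1/2)*(-13 - 28)/(-28))*(-513 + 174) = ((1/2)*(-1/28)*(-41))*(-339) = (41/56)*(-339) = -13899/56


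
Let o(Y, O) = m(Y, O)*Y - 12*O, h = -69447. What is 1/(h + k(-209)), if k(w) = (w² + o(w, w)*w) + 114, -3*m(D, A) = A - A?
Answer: -1/549824 ≈ -1.8188e-6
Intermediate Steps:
m(D, A) = 0 (m(D, A) = -(A - A)/3 = -⅓*0 = 0)
o(Y, O) = -12*O (o(Y, O) = 0*Y - 12*O = 0 - 12*O = -12*O)
k(w) = 114 - 11*w² (k(w) = (w² + (-12*w)*w) + 114 = (w² - 12*w²) + 114 = -11*w² + 114 = 114 - 11*w²)
1/(h + k(-209)) = 1/(-69447 + (114 - 11*(-209)²)) = 1/(-69447 + (114 - 11*43681)) = 1/(-69447 + (114 - 480491)) = 1/(-69447 - 480377) = 1/(-549824) = -1/549824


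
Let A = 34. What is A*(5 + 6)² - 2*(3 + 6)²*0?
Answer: 4114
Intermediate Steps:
A*(5 + 6)² - 2*(3 + 6)²*0 = 34*(5 + 6)² - 2*(3 + 6)²*0 = 34*11² - 2*9²*0 = 34*121 - 2*81*0 = 4114 - 162*0 = 4114 + 0 = 4114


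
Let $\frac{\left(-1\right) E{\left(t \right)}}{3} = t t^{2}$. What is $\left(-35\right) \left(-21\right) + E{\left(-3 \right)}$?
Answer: $816$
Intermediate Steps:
$E{\left(t \right)} = - 3 t^{3}$ ($E{\left(t \right)} = - 3 t t^{2} = - 3 t^{3}$)
$\left(-35\right) \left(-21\right) + E{\left(-3 \right)} = \left(-35\right) \left(-21\right) - 3 \left(-3\right)^{3} = 735 - -81 = 735 + 81 = 816$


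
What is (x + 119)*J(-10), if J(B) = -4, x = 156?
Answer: -1100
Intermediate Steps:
(x + 119)*J(-10) = (156 + 119)*(-4) = 275*(-4) = -1100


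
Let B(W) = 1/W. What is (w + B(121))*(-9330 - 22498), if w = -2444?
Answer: 9412271644/121 ≈ 7.7787e+7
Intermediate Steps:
(w + B(121))*(-9330 - 22498) = (-2444 + 1/121)*(-9330 - 22498) = (-2444 + 1/121)*(-31828) = -295723/121*(-31828) = 9412271644/121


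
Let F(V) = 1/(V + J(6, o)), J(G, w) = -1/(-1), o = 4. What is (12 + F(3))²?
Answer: 2401/16 ≈ 150.06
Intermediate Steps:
J(G, w) = 1 (J(G, w) = -1*(-1) = 1)
F(V) = 1/(1 + V) (F(V) = 1/(V + 1) = 1/(1 + V))
(12 + F(3))² = (12 + 1/(1 + 3))² = (12 + 1/4)² = (12 + ¼)² = (49/4)² = 2401/16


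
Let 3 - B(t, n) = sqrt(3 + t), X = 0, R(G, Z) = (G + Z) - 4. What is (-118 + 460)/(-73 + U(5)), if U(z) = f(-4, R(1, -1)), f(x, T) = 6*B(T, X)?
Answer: -18810/3061 + 2052*I/3061 ≈ -6.1451 + 0.67037*I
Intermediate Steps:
R(G, Z) = -4 + G + Z
B(t, n) = 3 - sqrt(3 + t)
f(x, T) = 18 - 6*sqrt(3 + T) (f(x, T) = 6*(3 - sqrt(3 + T)) = 18 - 6*sqrt(3 + T))
U(z) = 18 - 6*I (U(z) = 18 - 6*sqrt(3 + (-4 + 1 - 1)) = 18 - 6*sqrt(3 - 4) = 18 - 6*I)
(-118 + 460)/(-73 + U(5)) = (-118 + 460)/(-73 + (18 - 6*I)) = 342/(-55 - 6*I) = 342*((-55 + 6*I)/3061) = 342*(-55 + 6*I)/3061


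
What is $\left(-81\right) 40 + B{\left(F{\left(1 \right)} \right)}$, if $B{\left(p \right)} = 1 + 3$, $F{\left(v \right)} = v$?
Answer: $-3236$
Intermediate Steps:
$B{\left(p \right)} = 4$
$\left(-81\right) 40 + B{\left(F{\left(1 \right)} \right)} = \left(-81\right) 40 + 4 = -3240 + 4 = -3236$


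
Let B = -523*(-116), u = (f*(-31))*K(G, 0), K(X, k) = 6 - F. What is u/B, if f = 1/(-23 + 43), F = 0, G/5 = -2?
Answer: -93/606680 ≈ -0.00015329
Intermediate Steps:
G = -10 (G = 5*(-2) = -10)
f = 1/20 ≈ 0.050000
K(X, k) = 6 (K(X, k) = 6 - 1*0 = 6 + 0 = 6)
u = -93/10 (u = ((1/20)*(-31))*6 = -31/20*6 = -93/10 ≈ -9.3000)
B = 60668
u/B = -93/10/60668 = -93/10*1/60668 = -93/606680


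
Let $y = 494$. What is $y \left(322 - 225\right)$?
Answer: $47918$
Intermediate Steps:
$y \left(322 - 225\right) = 494 \left(322 - 225\right) = 494 \cdot 97 = 47918$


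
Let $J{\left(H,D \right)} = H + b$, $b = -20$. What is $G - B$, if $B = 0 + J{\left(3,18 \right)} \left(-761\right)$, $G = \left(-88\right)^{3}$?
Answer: $-694409$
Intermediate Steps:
$J{\left(H,D \right)} = -20 + H$ ($J{\left(H,D \right)} = H - 20 = -20 + H$)
$G = -681472$
$B = 12937$ ($B = 0 + \left(-20 + 3\right) \left(-761\right) = 0 - -12937 = 0 + 12937 = 12937$)
$G - B = -681472 - 12937 = -694409$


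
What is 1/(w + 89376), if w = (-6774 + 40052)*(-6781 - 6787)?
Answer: -1/451426528 ≈ -2.2152e-9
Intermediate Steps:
w = -451515904 (w = 33278*(-13568) = -451515904)
1/(w + 89376) = 1/(-451515904 + 89376) = 1/(-451426528) = -1/451426528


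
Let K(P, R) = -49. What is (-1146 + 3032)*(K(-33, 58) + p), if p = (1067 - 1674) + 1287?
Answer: 1190066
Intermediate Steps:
p = 680 (p = -607 + 1287 = 680)
(-1146 + 3032)*(K(-33, 58) + p) = (-1146 + 3032)*(-49 + 680) = 1886*631 = 1190066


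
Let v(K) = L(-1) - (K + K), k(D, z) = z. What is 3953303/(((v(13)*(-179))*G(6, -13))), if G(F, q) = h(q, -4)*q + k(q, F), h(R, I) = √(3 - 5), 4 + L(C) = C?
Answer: 11859909/1037663 + 51392939*I*√2/2075326 ≈ 11.429 + 35.021*I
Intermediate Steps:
L(C) = -4 + C
h(R, I) = I*√2 (h(R, I) = √(-2) = I*√2)
v(K) = -5 - 2*K (v(K) = (-4 - 1) - (K + K) = -5 - 2*K)
G(F, q) = F + I*q*√2 (G(F, q) = (I*√2)*q + F = I*q*√2 + F = F + I*q*√2)
3953303/(((v(13)*(-179))*G(6, -13))) = 3953303/((((-5 - 2*13)*(-179))*(6 + I*(-13)*√2))) = 3953303/((((-5 - 26)*(-179))*(6 - 13*I*√2))) = 3953303/(((-31*(-179))*(6 - 13*I*√2))) = 3953303/((5549*(6 - 13*I*√2))) = 3953303/(33294 - 72137*I*√2)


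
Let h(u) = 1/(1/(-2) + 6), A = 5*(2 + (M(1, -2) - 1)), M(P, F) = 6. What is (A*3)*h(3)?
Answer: 210/11 ≈ 19.091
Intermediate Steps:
A = 35 (A = 5*(2 + (6 - 1)) = 5*(2 + 5) = 5*7 = 35)
h(u) = 2/11 (h(u) = 1/(-½ + 6) = 1/(11/2) = 2/11)
(A*3)*h(3) = (35*3)*(2/11) = 105*(2/11) = 210/11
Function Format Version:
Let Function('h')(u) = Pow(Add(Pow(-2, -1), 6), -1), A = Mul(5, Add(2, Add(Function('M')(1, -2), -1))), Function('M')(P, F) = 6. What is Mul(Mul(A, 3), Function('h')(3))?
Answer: Rational(210, 11) ≈ 19.091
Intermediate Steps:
A = 35 (A = Mul(5, Add(2, Add(6, -1))) = Mul(5, Add(2, 5)) = Mul(5, 7) = 35)
Function('h')(u) = Rational(2, 11) (Function('h')(u) = Pow(Add(Rational(-1, 2), 6), -1) = Pow(Rational(11, 2), -1) = Rational(2, 11))
Mul(Mul(A, 3), Function('h')(3)) = Mul(Mul(35, 3), Rational(2, 11)) = Mul(105, Rational(2, 11)) = Rational(210, 11)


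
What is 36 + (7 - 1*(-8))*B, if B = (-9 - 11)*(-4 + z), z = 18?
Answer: -4164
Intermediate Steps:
B = -280 (B = (-9 - 11)*(-4 + 18) = -20*14 = -280)
36 + (7 - 1*(-8))*B = 36 + (7 - 1*(-8))*(-280) = 36 + (7 + 8)*(-280) = 36 + 15*(-280) = 36 - 4200 = -4164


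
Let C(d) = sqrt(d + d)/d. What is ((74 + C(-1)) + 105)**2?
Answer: (179 - I*sqrt(2))**2 ≈ 32039.0 - 506.3*I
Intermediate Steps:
C(d) = sqrt(2)/sqrt(d) (C(d) = sqrt(2*d)/d = (sqrt(2)*sqrt(d))/d = sqrt(2)/sqrt(d))
((74 + C(-1)) + 105)**2 = ((74 + sqrt(2)/sqrt(-1)) + 105)**2 = ((74 + sqrt(2)*(-I)) + 105)**2 = ((74 - I*sqrt(2)) + 105)**2 = (179 - I*sqrt(2))**2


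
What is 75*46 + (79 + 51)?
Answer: 3580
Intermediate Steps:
75*46 + (79 + 51) = 3450 + 130 = 3580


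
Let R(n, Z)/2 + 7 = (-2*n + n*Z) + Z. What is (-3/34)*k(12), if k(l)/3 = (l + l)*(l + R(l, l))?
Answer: -28296/17 ≈ -1664.5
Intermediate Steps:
R(n, Z) = -14 - 4*n + 2*Z + 2*Z*n (R(n, Z) = -14 + 2*((-2*n + n*Z) + Z) = -14 + 2*((-2*n + Z*n) + Z) = -14 + 2*(Z - 2*n + Z*n) = -14 + (-4*n + 2*Z + 2*Z*n) = -14 - 4*n + 2*Z + 2*Z*n)
k(l) = 6*l*(-14 - l + 2*l²) (k(l) = 3*((l + l)*(l + (-14 - 4*l + 2*l + 2*l*l))) = 3*((2*l)*(l + (-14 - 4*l + 2*l + 2*l²))) = 3*((2*l)*(l + (-14 - 2*l + 2*l²))) = 3*((2*l)*(-14 - l + 2*l²)) = 3*(2*l*(-14 - l + 2*l²)) = 6*l*(-14 - l + 2*l²))
(-3/34)*k(12) = (-3/34)*(6*12*(-14 - 1*12 + 2*12²)) = (-3*1/34)*(6*12*(-14 - 12 + 2*144)) = -9*12*(-14 - 12 + 288)/17 = -9*12*262/17 = -3/34*18864 = -28296/17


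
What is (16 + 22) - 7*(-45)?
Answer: 353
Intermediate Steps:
(16 + 22) - 7*(-45) = 38 + 315 = 353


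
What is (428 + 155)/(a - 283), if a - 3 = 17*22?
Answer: 583/94 ≈ 6.2021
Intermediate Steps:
a = 377 (a = 3 + 17*22 = 3 + 374 = 377)
(428 + 155)/(a - 283) = (428 + 155)/(377 - 283) = 583/94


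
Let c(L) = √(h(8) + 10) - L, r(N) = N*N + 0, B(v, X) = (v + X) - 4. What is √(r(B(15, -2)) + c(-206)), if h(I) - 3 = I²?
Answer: √(287 + √77) ≈ 17.198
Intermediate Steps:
B(v, X) = -4 + X + v (B(v, X) = (X + v) - 4 = -4 + X + v)
h(I) = 3 + I²
r(N) = N² (r(N) = N² + 0 = N²)
c(L) = √77 - L (c(L) = √((3 + 8²) + 10) - L = √((3 + 64) + 10) - L = √(67 + 10) - L = √77 - L)
√(r(B(15, -2)) + c(-206)) = √((-4 - 2 + 15)² + (√77 - 1*(-206))) = √(9² + (√77 + 206)) = √(81 + (206 + √77)) = √(287 + √77)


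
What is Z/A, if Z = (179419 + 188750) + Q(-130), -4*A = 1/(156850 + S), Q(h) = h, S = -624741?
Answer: 688808542996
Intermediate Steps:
A = 1/1871564 (A = -1/(4*(156850 - 624741)) = -1/4/(-467891) = -1/4*(-1/467891) = 1/1871564 ≈ 5.3431e-7)
Z = 368039 (Z = (179419 + 188750) - 130 = 368169 - 130 = 368039)
Z/A = 368039/(1/1871564) = 368039*1871564 = 688808542996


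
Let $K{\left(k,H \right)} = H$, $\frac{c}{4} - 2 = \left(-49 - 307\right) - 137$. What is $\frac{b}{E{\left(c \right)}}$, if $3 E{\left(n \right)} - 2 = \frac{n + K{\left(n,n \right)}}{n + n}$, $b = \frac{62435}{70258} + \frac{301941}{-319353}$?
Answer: $- \frac{424988741}{7479034358} \approx -0.056824$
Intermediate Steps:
$b = - \frac{424988741}{7479034358}$ ($b = 62435 \cdot \frac{1}{70258} + 301941 \left(- \frac{1}{319353}\right) = \frac{62435}{70258} - \frac{100647}{106451} = - \frac{424988741}{7479034358} \approx -0.056824$)
$c = -1964$ ($c = 8 + 4 \left(\left(-49 - 307\right) - 137\right) = 8 + 4 \left(-356 - 137\right) = 8 + 4 \left(-493\right) = 8 - 1972 = -1964$)
$E{\left(n \right)} = 1$ ($E{\left(n \right)} = \frac{2}{3} + \frac{\left(n + n\right) \frac{1}{n + n}}{3} = \frac{2}{3} + \frac{2 n \frac{1}{2 n}}{3} = \frac{2}{3} + \frac{1}{3} \cdot 1 = \frac{2}{3} + \frac{1}{3} = 1$)
$\frac{b}{E{\left(c \right)}} = - \frac{424988741}{7479034358 \cdot 1} = \left(- \frac{424988741}{7479034358}\right) 1 = - \frac{424988741}{7479034358}$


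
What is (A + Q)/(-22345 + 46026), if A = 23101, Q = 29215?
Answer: 52316/23681 ≈ 2.2092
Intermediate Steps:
(A + Q)/(-22345 + 46026) = (23101 + 29215)/(-22345 + 46026) = 52316/23681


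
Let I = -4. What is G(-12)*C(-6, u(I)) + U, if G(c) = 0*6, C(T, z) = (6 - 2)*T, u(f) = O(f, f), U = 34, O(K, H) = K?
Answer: 34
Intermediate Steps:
u(f) = f
C(T, z) = 4*T
G(c) = 0
G(-12)*C(-6, u(I)) + U = 0*(4*(-6)) + 34 = 0*(-24) + 34 = 0 + 34 = 34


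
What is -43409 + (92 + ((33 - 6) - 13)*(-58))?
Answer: -44129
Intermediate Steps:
-43409 + (92 + ((33 - 6) - 13)*(-58)) = -43409 + (92 + (27 - 13)*(-58)) = -43409 + (92 + 14*(-58)) = -43409 + (92 - 812) = -43409 - 720 = -44129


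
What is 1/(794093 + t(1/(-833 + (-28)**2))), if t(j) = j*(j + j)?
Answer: 2401/1906617295 ≈ 1.2593e-6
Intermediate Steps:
t(j) = 2*j**2 (t(j) = j*(2*j) = 2*j**2)
1/(794093 + t(1/(-833 + (-28)**2))) = 1/(794093 + 2*(1/(-833 + (-28)**2))**2) = 1/(794093 + 2*(1/(-833 + 784))**2) = 1/(794093 + 2*(1/(-49))**2) = 1/(794093 + 2*(-1/49)**2) = 1/(794093 + 2*(1/2401)) = 1/(794093 + 2/2401) = 1/(1906617295/2401) = 2401/1906617295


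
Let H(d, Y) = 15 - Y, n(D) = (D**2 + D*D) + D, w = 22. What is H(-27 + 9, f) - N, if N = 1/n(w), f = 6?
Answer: 8909/990 ≈ 8.9990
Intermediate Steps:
n(D) = D + 2*D**2 (n(D) = (D**2 + D**2) + D = 2*D**2 + D = D + 2*D**2)
N = 1/990 (N = 1/(22*(1 + 2*22)) = 1/(22*(1 + 44)) = 1/(22*45) = 1/990 ≈ 0.0010101)
H(-27 + 9, f) - N = (15 - 1*6) - 1*1/990 = (15 - 6) - 1/990 = 9 - 1/990 = 8909/990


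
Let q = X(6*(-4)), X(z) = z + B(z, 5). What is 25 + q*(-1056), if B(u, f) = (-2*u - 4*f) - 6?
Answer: 2137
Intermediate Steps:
B(u, f) = -6 - 4*f - 2*u (B(u, f) = (-4*f - 2*u) - 6 = -6 - 4*f - 2*u)
X(z) = -26 - z (X(z) = z + (-6 - 4*5 - 2*z) = z + (-6 - 20 - 2*z) = z + (-26 - 2*z) = -26 - z)
q = -2 (q = -26 - 6*(-4) = -26 - 1*(-24) = -26 + 24 = -2)
25 + q*(-1056) = 25 - 2*(-1056) = 25 + 2112 = 2137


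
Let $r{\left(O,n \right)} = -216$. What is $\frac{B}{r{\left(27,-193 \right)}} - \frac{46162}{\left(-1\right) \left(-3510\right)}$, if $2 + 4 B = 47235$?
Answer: $- \frac{423193}{6240} \approx -67.819$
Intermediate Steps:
$B = \frac{47233}{4}$ ($B = - \frac{1}{2} + \frac{1}{4} \cdot 47235 = - \frac{1}{2} + \frac{47235}{4} = \frac{47233}{4} \approx 11808.0$)
$\frac{B}{r{\left(27,-193 \right)}} - \frac{46162}{\left(-1\right) \left(-3510\right)} = \frac{47233}{4 \left(-216\right)} - \frac{46162}{\left(-1\right) \left(-3510\right)} = \frac{47233}{4} \left(- \frac{1}{216}\right) - \frac{46162}{3510} = - \frac{47233}{864} - \frac{23081}{1755} = - \frac{423193}{6240}$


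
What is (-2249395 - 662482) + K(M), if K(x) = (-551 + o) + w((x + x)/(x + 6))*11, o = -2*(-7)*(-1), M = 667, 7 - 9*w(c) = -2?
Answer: -2912431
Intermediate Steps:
w(c) = 1 (w(c) = 7/9 - ⅑*(-2) = 7/9 + 2/9 = 1)
o = -14 (o = 14*(-1) = -14)
K(x) = -554 (K(x) = (-551 - 14) + 1*11 = -565 + 11 = -554)
(-2249395 - 662482) + K(M) = (-2249395 - 662482) - 554 = -2911877 - 554 = -2912431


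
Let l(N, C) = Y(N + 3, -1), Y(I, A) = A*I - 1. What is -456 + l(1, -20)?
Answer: -461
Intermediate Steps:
Y(I, A) = -1 + A*I
l(N, C) = -4 - N (l(N, C) = -1 - (N + 3) = -1 - (3 + N) = -1 + (-3 - N) = -4 - N)
-456 + l(1, -20) = -456 + (-4 - 1*1) = -456 + (-4 - 1) = -456 - 5 = -461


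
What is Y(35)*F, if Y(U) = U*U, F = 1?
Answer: 1225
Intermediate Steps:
Y(U) = U**2
Y(35)*F = 35**2*1 = 1225*1 = 1225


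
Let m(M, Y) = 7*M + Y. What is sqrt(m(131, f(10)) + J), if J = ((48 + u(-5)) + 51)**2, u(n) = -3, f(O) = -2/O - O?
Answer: sqrt(253070)/5 ≈ 100.61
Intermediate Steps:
f(O) = -O - 2/O
m(M, Y) = Y + 7*M
J = 9216 (J = ((48 - 3) + 51)**2 = (45 + 51)**2 = 96**2 = 9216)
sqrt(m(131, f(10)) + J) = sqrt(((-1*10 - 2/10) + 7*131) + 9216) = sqrt(((-10 - 2*1/10) + 917) + 9216) = sqrt(((-10 - 1/5) + 917) + 9216) = sqrt((-51/5 + 917) + 9216) = sqrt(4534/5 + 9216) = sqrt(50614/5) = sqrt(253070)/5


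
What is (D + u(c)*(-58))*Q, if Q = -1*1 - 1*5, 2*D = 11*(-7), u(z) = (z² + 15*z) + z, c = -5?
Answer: -18909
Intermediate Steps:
u(z) = z² + 16*z
D = -77/2 (D = (11*(-7))/2 = (½)*(-77) = -77/2 ≈ -38.500)
Q = -6 (Q = -1 - 5 = -6)
(D + u(c)*(-58))*Q = (-77/2 - 5*(16 - 5)*(-58))*(-6) = (-77/2 - 5*11*(-58))*(-6) = (-77/2 - 55*(-58))*(-6) = (-77/2 + 3190)*(-6) = (6303/2)*(-6) = -18909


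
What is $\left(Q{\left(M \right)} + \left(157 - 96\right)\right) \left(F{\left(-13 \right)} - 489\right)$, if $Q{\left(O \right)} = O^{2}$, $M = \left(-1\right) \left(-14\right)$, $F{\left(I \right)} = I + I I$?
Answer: $-85581$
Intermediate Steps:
$F{\left(I \right)} = I + I^{2}$
$M = 14$
$\left(Q{\left(M \right)} + \left(157 - 96\right)\right) \left(F{\left(-13 \right)} - 489\right) = \left(14^{2} + \left(157 - 96\right)\right) \left(- 13 \left(1 - 13\right) - 489\right) = \left(196 + 61\right) \left(\left(-13\right) \left(-12\right) - 489\right) = 257 \left(156 - 489\right) = 257 \left(-333\right) = -85581$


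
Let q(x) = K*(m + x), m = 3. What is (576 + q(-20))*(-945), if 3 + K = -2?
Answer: -624645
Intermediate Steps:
K = -5 (K = -3 - 2 = -5)
q(x) = -15 - 5*x (q(x) = -5*(3 + x) = -15 - 5*x)
(576 + q(-20))*(-945) = (576 + (-15 - 5*(-20)))*(-945) = (576 + (-15 + 100))*(-945) = (576 + 85)*(-945) = 661*(-945) = -624645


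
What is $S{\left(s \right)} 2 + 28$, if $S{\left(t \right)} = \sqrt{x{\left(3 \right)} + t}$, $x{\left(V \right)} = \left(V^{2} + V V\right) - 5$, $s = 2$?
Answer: $28 + 2 \sqrt{15} \approx 35.746$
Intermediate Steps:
$x{\left(V \right)} = -5 + 2 V^{2}$ ($x{\left(V \right)} = \left(V^{2} + V^{2}\right) - 5 = 2 V^{2} - 5 = -5 + 2 V^{2}$)
$S{\left(t \right)} = \sqrt{13 + t}$ ($S{\left(t \right)} = \sqrt{\left(-5 + 2 \cdot 3^{2}\right) + t} = \sqrt{\left(-5 + 2 \cdot 9\right) + t} = \sqrt{\left(-5 + 18\right) + t} = \sqrt{13 + t}$)
$S{\left(s \right)} 2 + 28 = \sqrt{13 + 2} \cdot 2 + 28 = \sqrt{15} \cdot 2 + 28 = 2 \sqrt{15} + 28 = 28 + 2 \sqrt{15}$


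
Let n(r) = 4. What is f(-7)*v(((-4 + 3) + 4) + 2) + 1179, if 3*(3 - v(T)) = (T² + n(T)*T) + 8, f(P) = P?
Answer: 3845/3 ≈ 1281.7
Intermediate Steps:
v(T) = ⅓ - 4*T/3 - T²/3 (v(T) = 3 - ((T² + 4*T) + 8)/3 = 3 - (8 + T² + 4*T)/3 = 3 + (-8/3 - 4*T/3 - T²/3) = ⅓ - 4*T/3 - T²/3)
f(-7)*v(((-4 + 3) + 4) + 2) + 1179 = -7*(⅓ - 4*(((-4 + 3) + 4) + 2)/3 - (((-4 + 3) + 4) + 2)²/3) + 1179 = -7*(⅓ - 4*((-1 + 4) + 2)/3 - ((-1 + 4) + 2)²/3) + 1179 = -7*(⅓ - 4*(3 + 2)/3 - (3 + 2)²/3) + 1179 = -7*(⅓ - 4/3*5 - ⅓*5²) + 1179 = -7*(⅓ - 20/3 - ⅓*25) + 1179 = -7*(⅓ - 20/3 - 25/3) + 1179 = -7*(-44/3) + 1179 = 308/3 + 1179 = 3845/3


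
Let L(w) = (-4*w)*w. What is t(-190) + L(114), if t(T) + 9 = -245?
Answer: -52238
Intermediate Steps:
t(T) = -254 (t(T) = -9 - 245 = -254)
L(w) = -4*w²
t(-190) + L(114) = -254 - 4*114² = -254 - 4*12996 = -254 - 51984 = -52238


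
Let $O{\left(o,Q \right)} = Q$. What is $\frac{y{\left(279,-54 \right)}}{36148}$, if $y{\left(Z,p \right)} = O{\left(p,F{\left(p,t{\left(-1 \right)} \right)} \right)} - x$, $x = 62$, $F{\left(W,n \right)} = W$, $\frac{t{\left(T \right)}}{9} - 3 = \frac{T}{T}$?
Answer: $- \frac{29}{9037} \approx -0.003209$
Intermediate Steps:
$t{\left(T \right)} = 36$ ($t{\left(T \right)} = 27 + 9 \frac{T}{T} = 27 + 9 \cdot 1 = 27 + 9 = 36$)
$y{\left(Z,p \right)} = -62 + p$ ($y{\left(Z,p \right)} = p - 62 = -62 + p$)
$\frac{y{\left(279,-54 \right)}}{36148} = \frac{-62 - 54}{36148} = \left(-116\right) \frac{1}{36148} = - \frac{29}{9037}$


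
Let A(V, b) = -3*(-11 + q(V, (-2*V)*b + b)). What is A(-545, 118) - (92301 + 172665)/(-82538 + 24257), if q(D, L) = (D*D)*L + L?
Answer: -2228579952000415/19427 ≈ -1.1472e+11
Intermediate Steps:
q(D, L) = L + L*D**2 (q(D, L) = D**2*L + L = L*D**2 + L = L + L*D**2)
A(V, b) = 33 - 3*(1 + V**2)*(b - 2*V*b) (A(V, b) = -3*(-11 + ((-2*V)*b + b)*(1 + V**2)) = -3*(-11 + (-2*V*b + b)*(1 + V**2)) = -3*(-11 + (b - 2*V*b)*(1 + V**2)) = -3*(-11 + (1 + V**2)*(b - 2*V*b)) = 33 - 3*(1 + V**2)*(b - 2*V*b))
A(-545, 118) - (92301 + 172665)/(-82538 + 24257) = (33 + 3*118*(1 + (-545)**2)*(-1 + 2*(-545))) - (92301 + 172665)/(-82538 + 24257) = (33 + 3*118*(1 + 297025)*(-1 - 1090)) - 264966/(-58281) = (33 + 3*118*297026*(-1091)) - 264966*(-1)/58281 = (33 - 114715599564) - 1*(-88322/19427) = -114715599531 + 88322/19427 = -2228579952000415/19427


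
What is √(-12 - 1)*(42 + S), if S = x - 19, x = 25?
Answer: 48*I*√13 ≈ 173.07*I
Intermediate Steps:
S = 6 (S = 25 - 19 = 6)
√(-12 - 1)*(42 + S) = √(-12 - 1)*(42 + 6) = √(-13)*48 = (I*√13)*48 = 48*I*√13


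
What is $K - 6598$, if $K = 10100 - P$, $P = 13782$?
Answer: $-10280$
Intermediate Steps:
$K = -3682$ ($K = 10100 - 13782 = -3682$)
$K - 6598 = -3682 - 6598 = -10280$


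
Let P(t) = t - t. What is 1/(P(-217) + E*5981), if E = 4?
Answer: 1/23924 ≈ 4.1799e-5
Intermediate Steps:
P(t) = 0
1/(P(-217) + E*5981) = 1/(0 + 4*5981) = 1/(0 + 23924) = 1/23924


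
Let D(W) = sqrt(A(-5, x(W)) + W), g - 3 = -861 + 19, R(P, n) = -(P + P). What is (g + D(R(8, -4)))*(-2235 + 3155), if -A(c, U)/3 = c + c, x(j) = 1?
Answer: -771880 + 920*sqrt(14) ≈ -7.6844e+5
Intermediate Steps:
R(P, n) = -2*P
A(c, U) = -6*c (A(c, U) = -3*(c + c) = -6*c)
g = -839 (g = 3 + (-861 + 19) = 3 - 842 = -839)
D(W) = sqrt(30 + W) (D(W) = sqrt(-6*(-5) + W) = sqrt(30 + W))
(g + D(R(8, -4)))*(-2235 + 3155) = (-839 + sqrt(30 - 2*8))*(-2235 + 3155) = (-839 + sqrt(30 - 16))*920 = (-839 + sqrt(14))*920 = -771880 + 920*sqrt(14)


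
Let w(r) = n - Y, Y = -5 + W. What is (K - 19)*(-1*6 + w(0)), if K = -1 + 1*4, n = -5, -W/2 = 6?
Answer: -96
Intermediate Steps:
W = -12 (W = -2*6 = -12)
Y = -17 (Y = -5 - 12 = -17)
K = 3 (K = -1 + 4 = 3)
w(r) = 12 (w(r) = -5 - 1*(-17) = -5 + 17 = 12)
(K - 19)*(-1*6 + w(0)) = (3 - 19)*(-1*6 + 12) = -16*(-6 + 12) = -16*6 = -96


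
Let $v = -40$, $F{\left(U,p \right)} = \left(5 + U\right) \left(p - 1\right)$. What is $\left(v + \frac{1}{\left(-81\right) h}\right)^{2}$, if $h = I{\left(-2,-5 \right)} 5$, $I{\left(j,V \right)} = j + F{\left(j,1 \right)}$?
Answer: $\frac{1049695201}{656100} \approx 1599.9$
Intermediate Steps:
$F{\left(U,p \right)} = \left(-1 + p\right) \left(5 + U\right)$ ($F{\left(U,p \right)} = \left(5 + U\right) \left(-1 + p\right) = \left(-1 + p\right) \left(5 + U\right)$)
$I{\left(j,V \right)} = j$ ($I{\left(j,V \right)} = j + \left(-5 - j + 5 \cdot 1 + j 1\right) = j + \left(-5 - j + 5 + j\right) = j + 0 = j$)
$h = -10$ ($h = \left(-2\right) 5 = -10$)
$\left(v + \frac{1}{\left(-81\right) h}\right)^{2} = \left(-40 + \frac{1}{\left(-81\right) \left(-10\right)}\right)^{2} = \left(-40 - - \frac{1}{810}\right)^{2} = \left(-40 + \frac{1}{810}\right)^{2} = \left(- \frac{32399}{810}\right)^{2} = \frac{1049695201}{656100}$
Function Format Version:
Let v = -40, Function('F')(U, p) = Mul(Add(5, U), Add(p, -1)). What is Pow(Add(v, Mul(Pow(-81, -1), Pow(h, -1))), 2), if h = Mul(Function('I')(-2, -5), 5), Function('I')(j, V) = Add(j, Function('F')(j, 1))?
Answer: Rational(1049695201, 656100) ≈ 1599.9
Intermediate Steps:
Function('F')(U, p) = Mul(Add(-1, p), Add(5, U)) (Function('F')(U, p) = Mul(Add(5, U), Add(-1, p)) = Mul(Add(-1, p), Add(5, U)))
Function('I')(j, V) = j (Function('I')(j, V) = Add(j, Add(-5, Mul(-1, j), Mul(5, 1), Mul(j, 1))) = Add(j, Add(-5, Mul(-1, j), 5, j)) = Add(j, 0) = j)
h = -10 (h = Mul(-2, 5) = -10)
Pow(Add(v, Mul(Pow(-81, -1), Pow(h, -1))), 2) = Pow(Add(-40, Mul(Pow(-81, -1), Pow(-10, -1))), 2) = Pow(Add(-40, Mul(Rational(-1, 81), Rational(-1, 10))), 2) = Pow(Add(-40, Rational(1, 810)), 2) = Pow(Rational(-32399, 810), 2) = Rational(1049695201, 656100)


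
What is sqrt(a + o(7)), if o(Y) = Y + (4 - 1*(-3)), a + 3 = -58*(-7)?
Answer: sqrt(417) ≈ 20.421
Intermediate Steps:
a = 403 (a = -3 - 58*(-7) = -3 + 406 = 403)
o(Y) = 7 + Y (o(Y) = Y + (4 + 3) = Y + 7 = 7 + Y)
sqrt(a + o(7)) = sqrt(403 + (7 + 7)) = sqrt(403 + 14) = sqrt(417)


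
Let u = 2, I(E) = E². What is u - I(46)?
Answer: -2114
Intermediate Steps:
u - I(46) = 2 - 1*46² = 2 - 1*2116 = 2 - 2116 = -2114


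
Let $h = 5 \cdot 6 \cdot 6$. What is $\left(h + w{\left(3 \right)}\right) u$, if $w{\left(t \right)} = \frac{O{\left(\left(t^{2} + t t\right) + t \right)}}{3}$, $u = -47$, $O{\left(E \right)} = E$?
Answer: $-8789$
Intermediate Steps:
$h = 180$ ($h = 30 \cdot 6 = 180$)
$w{\left(t \right)} = \frac{t}{3} + \frac{2 t^{2}}{3}$ ($w{\left(t \right)} = \frac{\left(t^{2} + t t\right) + t}{3} = \left(\left(t^{2} + t^{2}\right) + t\right) \frac{1}{3} = \left(2 t^{2} + t\right) \frac{1}{3} = \left(t + 2 t^{2}\right) \frac{1}{3} = \frac{t}{3} + \frac{2 t^{2}}{3}$)
$\left(h + w{\left(3 \right)}\right) u = \left(180 + \frac{1}{3} \cdot 3 \left(1 + 2 \cdot 3\right)\right) \left(-47\right) = \left(180 + \frac{1}{3} \cdot 3 \left(1 + 6\right)\right) \left(-47\right) = \left(180 + \frac{1}{3} \cdot 3 \cdot 7\right) \left(-47\right) = \left(180 + 7\right) \left(-47\right) = 187 \left(-47\right) = -8789$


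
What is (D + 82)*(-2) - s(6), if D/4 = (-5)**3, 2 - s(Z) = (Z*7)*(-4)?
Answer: 666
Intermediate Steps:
s(Z) = 2 + 28*Z (s(Z) = 2 - Z*7*(-4) = 2 - 7*Z*(-4) = 2 - (-28)*Z = 2 + 28*Z)
D = -500 (D = 4*(-5)**3 = 4*(-125) = -500)
(D + 82)*(-2) - s(6) = (-500 + 82)*(-2) - (2 + 28*6) = -418*(-2) - (2 + 168) = 836 - 1*170 = 836 - 170 = 666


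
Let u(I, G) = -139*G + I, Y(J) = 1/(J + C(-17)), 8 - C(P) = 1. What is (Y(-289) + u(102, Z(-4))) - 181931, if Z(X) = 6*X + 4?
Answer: -50491819/282 ≈ -1.7905e+5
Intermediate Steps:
C(P) = 7 (C(P) = 8 - 1*1 = 8 - 1 = 7)
Z(X) = 4 + 6*X
Y(J) = 1/(7 + J) (Y(J) = 1/(J + 7) = 1/(7 + J))
u(I, G) = I - 139*G
(Y(-289) + u(102, Z(-4))) - 181931 = (1/(7 - 289) + (102 - 139*(4 + 6*(-4)))) - 181931 = (1/(-282) + (102 - 139*(4 - 24))) - 181931 = (-1/282 + (102 - 139*(-20))) - 181931 = (-1/282 + (102 + 2780)) - 181931 = (-1/282 + 2882) - 181931 = 812723/282 - 181931 = -50491819/282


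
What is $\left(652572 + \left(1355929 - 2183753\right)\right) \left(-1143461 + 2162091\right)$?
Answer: $-178516944760$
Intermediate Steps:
$\left(652572 + \left(1355929 - 2183753\right)\right) \left(-1143461 + 2162091\right) = \left(652572 - 827824\right) 1018630 = \left(-175252\right) 1018630 = -178516944760$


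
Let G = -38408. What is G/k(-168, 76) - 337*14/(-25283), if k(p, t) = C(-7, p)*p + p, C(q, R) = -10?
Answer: -120491981/4778487 ≈ -25.216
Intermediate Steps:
k(p, t) = -9*p (k(p, t) = -10*p + p = -9*p)
G/k(-168, 76) - 337*14/(-25283) = -38408/((-9*(-168))) - 337*14/(-25283) = -38408/1512 - 4718*(-1/25283) = -38408*1/1512 + 4718/25283 = -4801/189 + 4718/25283 = -120491981/4778487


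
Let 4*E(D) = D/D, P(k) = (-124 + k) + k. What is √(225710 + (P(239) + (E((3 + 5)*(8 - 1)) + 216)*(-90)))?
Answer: √826406/2 ≈ 454.53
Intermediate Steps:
P(k) = -124 + 2*k
E(D) = ¼ (E(D) = (D/D)/4 = (¼)*1 = ¼)
√(225710 + (P(239) + (E((3 + 5)*(8 - 1)) + 216)*(-90))) = √(225710 + ((-124 + 2*239) + (¼ + 216)*(-90))) = √(225710 + ((-124 + 478) + (865/4)*(-90))) = √(225710 + (354 - 38925/2)) = √(225710 - 38217/2) = √(413203/2) = √826406/2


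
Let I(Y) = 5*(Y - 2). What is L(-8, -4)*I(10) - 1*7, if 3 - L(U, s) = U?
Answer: 433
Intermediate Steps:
I(Y) = -10 + 5*Y (I(Y) = 5*(-2 + Y) = -10 + 5*Y)
L(U, s) = 3 - U
L(-8, -4)*I(10) - 1*7 = (3 - 1*(-8))*(-10 + 5*10) - 1*7 = (3 + 8)*(-10 + 50) - 7 = 11*40 - 7 = 440 - 7 = 433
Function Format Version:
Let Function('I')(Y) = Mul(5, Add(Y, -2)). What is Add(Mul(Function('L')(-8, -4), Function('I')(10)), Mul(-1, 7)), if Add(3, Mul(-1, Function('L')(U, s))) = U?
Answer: 433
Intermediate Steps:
Function('I')(Y) = Add(-10, Mul(5, Y)) (Function('I')(Y) = Mul(5, Add(-2, Y)) = Add(-10, Mul(5, Y)))
Function('L')(U, s) = Add(3, Mul(-1, U))
Add(Mul(Function('L')(-8, -4), Function('I')(10)), Mul(-1, 7)) = Add(Mul(Add(3, Mul(-1, -8)), Add(-10, Mul(5, 10))), Mul(-1, 7)) = Add(Mul(Add(3, 8), Add(-10, 50)), -7) = Add(Mul(11, 40), -7) = Add(440, -7) = 433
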